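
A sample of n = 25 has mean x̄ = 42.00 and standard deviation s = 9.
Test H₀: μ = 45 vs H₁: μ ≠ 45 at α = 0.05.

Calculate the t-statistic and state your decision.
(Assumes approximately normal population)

df = n - 1 = 24
SE = s/√n = 9/√25 = 1.8000
t = (x̄ - μ₀)/SE = (42.00 - 45)/1.8000 = -1.6667
Critical value: t_{0.025,24} = ±2.064
p-value ≈ 0.1086
Decision: fail to reject H₀

Answer: t = -1.6667, fail to reject H₀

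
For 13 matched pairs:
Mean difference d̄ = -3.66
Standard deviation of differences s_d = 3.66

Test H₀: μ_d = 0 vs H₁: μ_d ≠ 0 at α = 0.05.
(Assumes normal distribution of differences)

Answer: t = -3.6056, reject H₀

Derivation:
df = n - 1 = 12
SE = s_d/√n = 3.66/√13 = 1.0151
t = d̄/SE = -3.66/1.0151 = -3.6056
Critical value: t_{0.025,12} = ±2.179
p-value ≈ 0.0036
Decision: reject H₀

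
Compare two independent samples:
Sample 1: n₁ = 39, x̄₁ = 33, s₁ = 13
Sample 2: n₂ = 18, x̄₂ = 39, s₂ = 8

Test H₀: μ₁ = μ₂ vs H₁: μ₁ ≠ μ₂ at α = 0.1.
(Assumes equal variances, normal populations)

Pooled variance: s²_p = [38×13² + 17×8²]/(55) = 136.5455
s_p = 11.6853
SE = s_p×√(1/n₁ + 1/n₂) = 11.6853×√(1/39 + 1/18) = 3.3297
t = (x̄₁ - x̄₂)/SE = (33 - 39)/3.3297 = -1.8020
df = 55, t-critical = ±1.673
Decision: reject H₀

Answer: t = -1.8020, reject H₀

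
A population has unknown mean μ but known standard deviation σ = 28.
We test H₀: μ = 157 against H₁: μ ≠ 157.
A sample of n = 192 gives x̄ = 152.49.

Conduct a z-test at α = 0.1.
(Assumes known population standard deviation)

Standard error: SE = σ/√n = 28/√192 = 2.0207
z-statistic: z = (x̄ - μ₀)/SE = (152.49 - 157)/2.0207 = -2.2319
Critical value: ±1.645
p-value = 0.0256
Decision: reject H₀

Answer: z = -2.2319, reject H₀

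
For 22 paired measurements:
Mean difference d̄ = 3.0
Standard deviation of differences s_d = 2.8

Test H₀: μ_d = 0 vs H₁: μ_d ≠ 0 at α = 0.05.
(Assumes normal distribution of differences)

df = n - 1 = 21
SE = s_d/√n = 2.8/√22 = 0.5970
t = d̄/SE = 3.0/0.5970 = 5.0251
Critical value: t_{0.025,21} = ±2.080
p-value ≈ 0.0001
Decision: reject H₀

Answer: t = 5.0251, reject H₀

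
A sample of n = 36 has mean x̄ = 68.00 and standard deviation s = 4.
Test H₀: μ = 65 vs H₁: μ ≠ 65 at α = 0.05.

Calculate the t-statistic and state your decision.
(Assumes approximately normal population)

df = n - 1 = 35
SE = s/√n = 4/√36 = 0.6667
t = (x̄ - μ₀)/SE = (68.00 - 65)/0.6667 = 4.4998
Critical value: t_{0.025,35} = ±2.030
p-value ≈ 0.0001
Decision: reject H₀

Answer: t = 4.4998, reject H₀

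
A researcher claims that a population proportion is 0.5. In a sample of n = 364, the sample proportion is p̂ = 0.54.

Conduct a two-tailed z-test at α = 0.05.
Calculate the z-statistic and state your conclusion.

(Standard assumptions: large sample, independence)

Answer: z = 1.5263, fail to reject H₀

Derivation:
H₀: p = 0.5, H₁: p ≠ 0.5
Standard error: SE = √(p₀(1-p₀)/n) = √(0.5×0.5/364) = 0.026207
z-statistic: z = (p̂ - p₀)/SE = (0.54 - 0.5)/0.026207 = 1.5263
Critical value: z_0.025 = ±1.960
p-value = 0.1269
Decision: fail to reject H₀ at α = 0.05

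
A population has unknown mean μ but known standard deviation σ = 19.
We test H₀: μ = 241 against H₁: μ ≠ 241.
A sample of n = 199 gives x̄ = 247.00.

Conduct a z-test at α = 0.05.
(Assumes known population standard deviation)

Standard error: SE = σ/√n = 19/√199 = 1.3469
z-statistic: z = (x̄ - μ₀)/SE = (247.00 - 241)/1.3469 = 4.4547
Critical value: ±1.960
p-value < 0.0001
Decision: reject H₀

Answer: z = 4.4547, reject H₀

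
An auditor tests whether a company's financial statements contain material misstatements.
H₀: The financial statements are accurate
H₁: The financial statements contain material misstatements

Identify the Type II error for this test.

Answer: Failing to detect material misstatements that are actually present

Derivation:
A Type I error (probability α) occurs when we reject a true H₀.
A Type II error (probability β) occurs when we fail to reject a false H₀.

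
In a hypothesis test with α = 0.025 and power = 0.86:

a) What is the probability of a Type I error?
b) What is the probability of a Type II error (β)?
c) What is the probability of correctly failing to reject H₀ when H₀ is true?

a) Type I error probability = α = 0.025
b) Power = P(reject H₀ | H₁ true) = 1 - β = 0.86, so Type II error probability = β = 1 - Power = 0.14
c) P(fail to reject H₀ | H₀ true) = 1 - α = 0.975

Answer: a) 0.025, b) 0.14, c) 0.975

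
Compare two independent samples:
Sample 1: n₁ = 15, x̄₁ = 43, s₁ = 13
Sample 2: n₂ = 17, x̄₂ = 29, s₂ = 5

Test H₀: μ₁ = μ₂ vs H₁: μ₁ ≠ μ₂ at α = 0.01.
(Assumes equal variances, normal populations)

Pooled variance: s²_p = [14×13² + 16×5²]/(30) = 92.2000
s_p = 9.6021
SE = s_p×√(1/n₁ + 1/n₂) = 9.6021×√(1/15 + 1/17) = 3.4015
t = (x̄₁ - x̄₂)/SE = (43 - 29)/3.4015 = 4.1158
df = 30, t-critical = ±2.750
Decision: reject H₀

Answer: t = 4.1158, reject H₀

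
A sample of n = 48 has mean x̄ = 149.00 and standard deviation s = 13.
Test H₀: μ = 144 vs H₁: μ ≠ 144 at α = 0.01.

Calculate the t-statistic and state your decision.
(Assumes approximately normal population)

Answer: t = 2.6647, fail to reject H₀

Derivation:
df = n - 1 = 47
SE = s/√n = 13/√48 = 1.8764
t = (x̄ - μ₀)/SE = (149.00 - 144)/1.8764 = 2.6647
Critical value: t_{0.005,47} = ±2.685
p-value ≈ 0.0105
Decision: fail to reject H₀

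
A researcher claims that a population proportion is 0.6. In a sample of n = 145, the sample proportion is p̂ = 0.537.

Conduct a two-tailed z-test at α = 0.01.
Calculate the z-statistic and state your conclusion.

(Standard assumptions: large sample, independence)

H₀: p = 0.6, H₁: p ≠ 0.6
Standard error: SE = √(p₀(1-p₀)/n) = √(0.6×0.4/145) = 0.040684
z-statistic: z = (p̂ - p₀)/SE = (0.537 - 0.6)/0.040684 = -1.5485
Critical value: z_0.005 = ±2.576
p-value = 0.1215
Decision: fail to reject H₀ at α = 0.01

Answer: z = -1.5485, fail to reject H₀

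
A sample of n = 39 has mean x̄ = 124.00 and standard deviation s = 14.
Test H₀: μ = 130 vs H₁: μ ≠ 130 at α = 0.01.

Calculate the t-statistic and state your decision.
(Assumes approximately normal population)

Answer: t = -2.6764, fail to reject H₀

Derivation:
df = n - 1 = 38
SE = s/√n = 14/√39 = 2.2418
t = (x̄ - μ₀)/SE = (124.00 - 130)/2.2418 = -2.6764
Critical value: t_{0.005,38} = ±2.712
p-value ≈ 0.0109
Decision: fail to reject H₀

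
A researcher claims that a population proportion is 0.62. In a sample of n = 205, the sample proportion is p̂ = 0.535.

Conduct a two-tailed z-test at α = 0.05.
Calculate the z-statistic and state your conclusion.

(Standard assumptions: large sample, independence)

Answer: z = -2.5073, reject H₀

Derivation:
H₀: p = 0.62, H₁: p ≠ 0.62
Standard error: SE = √(p₀(1-p₀)/n) = √(0.62×0.38/205) = 0.033901
z-statistic: z = (p̂ - p₀)/SE = (0.535 - 0.62)/0.033901 = -2.5073
Critical value: z_0.025 = ±1.960
p-value = 0.0122
Decision: reject H₀ at α = 0.05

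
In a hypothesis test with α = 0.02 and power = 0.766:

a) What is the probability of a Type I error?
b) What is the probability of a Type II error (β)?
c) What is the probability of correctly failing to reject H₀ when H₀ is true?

Answer: a) 0.02, b) 0.234, c) 0.98

Derivation:
a) Type I error probability = α = 0.02
b) Power = P(reject H₀ | H₁ true) = 1 - β = 0.766, so Type II error probability = β = 1 - Power = 0.234
c) P(fail to reject H₀ | H₀ true) = 1 - α = 0.98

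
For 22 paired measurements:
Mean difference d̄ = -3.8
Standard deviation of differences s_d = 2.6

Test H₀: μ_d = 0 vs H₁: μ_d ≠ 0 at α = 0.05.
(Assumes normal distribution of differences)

df = n - 1 = 21
SE = s_d/√n = 2.6/√22 = 0.5543
t = d̄/SE = -3.8/0.5543 = -6.8555
Critical value: t_{0.025,21} = ±2.080
p-value < 0.0001
Decision: reject H₀

Answer: t = -6.8555, reject H₀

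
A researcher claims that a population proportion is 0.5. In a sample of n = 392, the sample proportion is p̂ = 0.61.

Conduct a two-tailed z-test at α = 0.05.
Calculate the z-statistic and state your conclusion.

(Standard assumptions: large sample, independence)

H₀: p = 0.5, H₁: p ≠ 0.5
Standard error: SE = √(p₀(1-p₀)/n) = √(0.5×0.5/392) = 0.025254
z-statistic: z = (p̂ - p₀)/SE = (0.61 - 0.5)/0.025254 = 4.3557
Critical value: z_0.025 = ±1.960
p-value < 0.0001
Decision: reject H₀ at α = 0.05

Answer: z = 4.3557, reject H₀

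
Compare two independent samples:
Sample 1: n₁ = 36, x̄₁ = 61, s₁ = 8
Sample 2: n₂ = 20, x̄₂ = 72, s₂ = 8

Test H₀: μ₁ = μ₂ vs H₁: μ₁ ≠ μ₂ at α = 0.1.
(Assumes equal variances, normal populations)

Answer: t = -4.9303, reject H₀

Derivation:
Pooled variance: s²_p = [35×8² + 19×8²]/(54) = 64.0000
s_p = 8.0000
SE = s_p×√(1/n₁ + 1/n₂) = 8.0000×√(1/36 + 1/20) = 2.2311
t = (x̄₁ - x̄₂)/SE = (61 - 72)/2.2311 = -4.9303
df = 54, t-critical = ±1.674
Decision: reject H₀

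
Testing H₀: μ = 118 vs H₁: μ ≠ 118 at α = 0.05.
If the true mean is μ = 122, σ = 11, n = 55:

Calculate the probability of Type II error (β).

Answer: β ≈ 0.2306

Derivation:
SE = σ/√n = 11/√55 = 1.4832
Critical values: μ₀ ± z_0.025×SE = 118 ± 1.960×1.4832
Acceptance region: (115.0929, 120.9071)
Under H₁ (μ = 122): z_high = (120.9071 - 122)/1.4832 = -0.7369, z_low = (115.0929 - 122)/1.4832 = -4.6569
β = P(not reject | H₁) = Φ(-0.7369) - Φ(-4.6569) ≈ 0.2306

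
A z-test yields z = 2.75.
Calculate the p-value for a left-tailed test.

Answer: p-value ≈ 0.9970

Derivation:
For z = 2.75:
p = P(Z < 2.75) = Φ(2.75) = 0.9970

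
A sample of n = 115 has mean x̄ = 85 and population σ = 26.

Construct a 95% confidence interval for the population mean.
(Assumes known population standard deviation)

Confidence level: 95%, α = 0.05
z_0.025 = 1.960
SE = σ/√n = 26/√115 = 2.4245
Margin of error = 1.960 × 2.4245 = 4.7520
CI: x̄ ± margin = 85 ± 4.7520
CI: (80.2480, 89.7520)

Answer: (80.2480, 89.7520)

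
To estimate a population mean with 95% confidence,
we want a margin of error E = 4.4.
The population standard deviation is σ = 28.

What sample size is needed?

z_0.025 = 1.960
n = (z×σ/E)² = (1.960×28/4.4)²
n = 155.5689
Round up: n = 156

Answer: n = 156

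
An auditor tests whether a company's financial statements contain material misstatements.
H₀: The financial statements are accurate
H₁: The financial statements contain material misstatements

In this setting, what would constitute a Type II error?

Answer: Failing to detect material misstatements that are actually present

Derivation:
Type I error: rejecting H₀ when it is actually true (false positive).
Type II error: failing to reject H₀ when H₁ is actually true (false negative).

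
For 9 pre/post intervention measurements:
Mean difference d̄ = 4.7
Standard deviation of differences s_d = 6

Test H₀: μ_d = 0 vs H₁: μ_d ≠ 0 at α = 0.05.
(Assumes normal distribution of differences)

Answer: t = 2.3500, reject H₀

Derivation:
df = n - 1 = 8
SE = s_d/√n = 6/√9 = 2.0000
t = d̄/SE = 4.7/2.0000 = 2.3500
Critical value: t_{0.025,8} = ±2.306
p-value ≈ 0.0467
Decision: reject H₀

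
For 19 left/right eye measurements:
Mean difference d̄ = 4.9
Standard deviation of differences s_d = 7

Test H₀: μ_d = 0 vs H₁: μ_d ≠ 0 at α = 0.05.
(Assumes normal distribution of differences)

df = n - 1 = 18
SE = s_d/√n = 7/√19 = 1.6059
t = d̄/SE = 4.9/1.6059 = 3.0512
Critical value: t_{0.025,18} = ±2.101
p-value ≈ 0.0069
Decision: reject H₀

Answer: t = 3.0512, reject H₀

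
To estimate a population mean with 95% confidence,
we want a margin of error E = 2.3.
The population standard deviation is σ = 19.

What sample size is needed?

Answer: n = 263

Derivation:
z_0.025 = 1.960
n = (z×σ/E)² = (1.960×19/2.3)²
n = 262.1583
Round up: n = 263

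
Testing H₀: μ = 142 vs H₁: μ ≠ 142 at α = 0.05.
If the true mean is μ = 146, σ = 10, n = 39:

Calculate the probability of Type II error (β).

SE = σ/√n = 10/√39 = 1.6013
Critical values: μ₀ ± z_0.025×SE = 142 ± 1.960×1.6013
Acceptance region: (138.8615, 145.1385)
Under H₁ (μ = 146): z_high = (145.1385 - 146)/1.6013 = -0.5380, z_low = (138.8615 - 146)/1.6013 = -4.4579
β = P(not reject | H₁) = Φ(-0.5380) - Φ(-4.4579) ≈ 0.2953

Answer: β ≈ 0.2953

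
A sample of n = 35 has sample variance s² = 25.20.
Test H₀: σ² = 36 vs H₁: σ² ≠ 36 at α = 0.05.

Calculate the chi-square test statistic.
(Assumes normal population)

df = n - 1 = 34
χ² = (n-1)s²/σ₀² = 34×25.20/36 = 23.8000
Critical values: χ²_{0.975,34} = 19.806, χ²_{0.025,34} = 51.966
Rejection region: χ² < 19.806 or χ² > 51.966
Decision: fail to reject H₀

Answer: χ² = 23.8000, fail to reject H₀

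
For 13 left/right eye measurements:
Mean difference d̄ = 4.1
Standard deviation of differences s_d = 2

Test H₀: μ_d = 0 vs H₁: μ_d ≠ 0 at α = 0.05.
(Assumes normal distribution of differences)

df = n - 1 = 12
SE = s_d/√n = 2/√13 = 0.5547
t = d̄/SE = 4.1/0.5547 = 7.3914
Critical value: t_{0.025,12} = ±2.179
p-value < 0.0001
Decision: reject H₀

Answer: t = 7.3914, reject H₀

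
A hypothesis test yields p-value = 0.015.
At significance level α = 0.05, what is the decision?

Answer: reject H₀

Derivation:
Compare p-value to α:
0.015 < 0.05
Decision: reject H₀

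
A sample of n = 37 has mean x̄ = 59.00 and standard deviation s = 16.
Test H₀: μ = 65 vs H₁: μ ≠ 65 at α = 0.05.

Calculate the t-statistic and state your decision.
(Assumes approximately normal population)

Answer: t = -2.2810, reject H₀

Derivation:
df = n - 1 = 36
SE = s/√n = 16/√37 = 2.6304
t = (x̄ - μ₀)/SE = (59.00 - 65)/2.6304 = -2.2810
Critical value: t_{0.025,36} = ±2.028
p-value ≈ 0.0286
Decision: reject H₀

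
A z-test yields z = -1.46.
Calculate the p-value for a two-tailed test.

For z = -1.46:
p = 2×P(Z > |-1.46|) = 2×(1 - Φ(1.46)) = 0.1443

Answer: p-value ≈ 0.1443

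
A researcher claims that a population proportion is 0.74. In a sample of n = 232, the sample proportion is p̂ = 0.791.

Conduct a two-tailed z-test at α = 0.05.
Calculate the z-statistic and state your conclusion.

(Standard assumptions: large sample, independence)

H₀: p = 0.74, H₁: p ≠ 0.74
Standard error: SE = √(p₀(1-p₀)/n) = √(0.74×0.26/232) = 0.028798
z-statistic: z = (p̂ - p₀)/SE = (0.791 - 0.74)/0.028798 = 1.7710
Critical value: z_0.025 = ±1.960
p-value = 0.0766
Decision: fail to reject H₀ at α = 0.05

Answer: z = 1.7710, fail to reject H₀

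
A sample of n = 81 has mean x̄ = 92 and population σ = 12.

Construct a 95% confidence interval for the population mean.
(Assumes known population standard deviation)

Answer: (89.3867, 94.6133)

Derivation:
Confidence level: 95%, α = 0.05
z_0.025 = 1.960
SE = σ/√n = 12/√81 = 1.3333
Margin of error = 1.960 × 1.3333 = 2.6133
CI: x̄ ± margin = 92 ± 2.6133
CI: (89.3867, 94.6133)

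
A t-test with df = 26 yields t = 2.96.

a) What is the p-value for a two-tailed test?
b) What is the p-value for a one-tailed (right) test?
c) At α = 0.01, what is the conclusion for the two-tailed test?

Answer: a) 0.0065, b) 0.0032, c) reject H₀

Derivation:
Using t-distribution with df = 26:
a) Two-tailed: p = 2×P(T > 2.96) = 0.0065
b) One-tailed: p = P(T > 2.96) = 0.0032
c) 0.0065 < 0.01, reject H₀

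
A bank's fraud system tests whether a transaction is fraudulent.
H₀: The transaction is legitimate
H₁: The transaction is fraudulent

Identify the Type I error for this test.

Type I error (α): Rejecting H₀ when H₀ is true
Type II error (β): Failing to reject H₀ when H₁ is true

Answer: Blocking a legitimate transaction as fraud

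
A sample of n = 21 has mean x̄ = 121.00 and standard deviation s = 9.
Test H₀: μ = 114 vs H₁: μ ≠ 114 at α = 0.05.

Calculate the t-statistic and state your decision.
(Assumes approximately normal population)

Answer: t = 3.5642, reject H₀

Derivation:
df = n - 1 = 20
SE = s/√n = 9/√21 = 1.9640
t = (x̄ - μ₀)/SE = (121.00 - 114)/1.9640 = 3.5642
Critical value: t_{0.025,20} = ±2.086
p-value ≈ 0.0019
Decision: reject H₀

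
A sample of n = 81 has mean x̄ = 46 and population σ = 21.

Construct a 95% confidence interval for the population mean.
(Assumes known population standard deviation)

Confidence level: 95%, α = 0.05
z_0.025 = 1.960
SE = σ/√n = 21/√81 = 2.3333
Margin of error = 1.960 × 2.3333 = 4.5733
CI: x̄ ± margin = 46 ± 4.5733
CI: (41.4267, 50.5733)

Answer: (41.4267, 50.5733)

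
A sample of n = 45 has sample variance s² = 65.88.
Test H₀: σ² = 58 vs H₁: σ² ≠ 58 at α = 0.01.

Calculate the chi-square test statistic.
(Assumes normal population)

df = n - 1 = 44
χ² = (n-1)s²/σ₀² = 44×65.88/58 = 49.9779
Critical values: χ²_{0.995,44} = 23.584, χ²_{0.005,44} = 71.893
Rejection region: χ² < 23.584 or χ² > 71.893
Decision: fail to reject H₀

Answer: χ² = 49.9779, fail to reject H₀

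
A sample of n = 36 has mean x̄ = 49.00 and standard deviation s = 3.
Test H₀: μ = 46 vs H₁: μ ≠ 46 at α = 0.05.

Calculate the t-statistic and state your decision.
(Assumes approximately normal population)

Answer: t = 6.0000, reject H₀

Derivation:
df = n - 1 = 35
SE = s/√n = 3/√36 = 0.5000
t = (x̄ - μ₀)/SE = (49.00 - 46)/0.5000 = 6.0000
Critical value: t_{0.025,35} = ±2.030
p-value < 0.0001
Decision: reject H₀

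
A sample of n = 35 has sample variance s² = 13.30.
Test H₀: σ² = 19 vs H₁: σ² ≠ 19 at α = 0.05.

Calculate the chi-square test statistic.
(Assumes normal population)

Answer: χ² = 23.8000, fail to reject H₀

Derivation:
df = n - 1 = 34
χ² = (n-1)s²/σ₀² = 34×13.30/19 = 23.8000
Critical values: χ²_{0.975,34} = 19.806, χ²_{0.025,34} = 51.966
Rejection region: χ² < 19.806 or χ² > 51.966
Decision: fail to reject H₀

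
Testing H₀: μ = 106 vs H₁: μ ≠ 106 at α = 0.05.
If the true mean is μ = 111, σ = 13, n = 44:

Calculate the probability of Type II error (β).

Answer: β ≈ 0.2772

Derivation:
SE = σ/√n = 13/√44 = 1.9598
Critical values: μ₀ ± z_0.025×SE = 106 ± 1.960×1.9598
Acceptance region: (102.1588, 109.8412)
Under H₁ (μ = 111): z_high = (109.8412 - 111)/1.9598 = -0.5913, z_low = (102.1588 - 111)/1.9598 = -4.5113
β = P(not reject | H₁) = Φ(-0.5913) - Φ(-4.5113) ≈ 0.2772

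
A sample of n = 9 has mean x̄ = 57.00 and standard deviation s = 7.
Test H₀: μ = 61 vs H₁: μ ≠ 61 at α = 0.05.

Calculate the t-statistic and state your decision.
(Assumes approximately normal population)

df = n - 1 = 8
SE = s/√n = 7/√9 = 2.3333
t = (x̄ - μ₀)/SE = (57.00 - 61)/2.3333 = -1.7143
Critical value: t_{0.025,8} = ±2.306
p-value ≈ 0.1248
Decision: fail to reject H₀

Answer: t = -1.7143, fail to reject H₀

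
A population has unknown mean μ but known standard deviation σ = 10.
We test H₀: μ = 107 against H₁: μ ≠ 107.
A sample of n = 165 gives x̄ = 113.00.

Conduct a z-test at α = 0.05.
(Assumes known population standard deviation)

Standard error: SE = σ/√n = 10/√165 = 0.7785
z-statistic: z = (x̄ - μ₀)/SE = (113.00 - 107)/0.7785 = 7.7071
Critical value: ±1.960
p-value < 0.0001
Decision: reject H₀

Answer: z = 7.7071, reject H₀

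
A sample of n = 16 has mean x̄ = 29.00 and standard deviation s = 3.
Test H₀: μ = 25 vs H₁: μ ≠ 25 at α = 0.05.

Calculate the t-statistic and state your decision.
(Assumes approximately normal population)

df = n - 1 = 15
SE = s/√n = 3/√16 = 0.7500
t = (x̄ - μ₀)/SE = (29.00 - 25)/0.7500 = 5.3333
Critical value: t_{0.025,15} = ±2.131
p-value ≈ 0.0001
Decision: reject H₀

Answer: t = 5.3333, reject H₀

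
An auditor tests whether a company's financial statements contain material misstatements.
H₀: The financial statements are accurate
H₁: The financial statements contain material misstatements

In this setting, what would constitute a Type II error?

A Type I error (probability α) occurs when we reject a true H₀.
A Type II error (probability β) occurs when we fail to reject a false H₀.

Answer: Failing to detect material misstatements that are actually present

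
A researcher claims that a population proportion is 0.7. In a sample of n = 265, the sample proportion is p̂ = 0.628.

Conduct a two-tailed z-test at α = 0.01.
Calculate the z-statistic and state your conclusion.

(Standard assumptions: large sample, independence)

H₀: p = 0.7, H₁: p ≠ 0.7
Standard error: SE = √(p₀(1-p₀)/n) = √(0.7×0.3/265) = 0.028151
z-statistic: z = (p̂ - p₀)/SE = (0.628 - 0.7)/0.028151 = -2.5576
Critical value: z_0.005 = ±2.576
p-value = 0.0105
Decision: fail to reject H₀ at α = 0.01

Answer: z = -2.5576, fail to reject H₀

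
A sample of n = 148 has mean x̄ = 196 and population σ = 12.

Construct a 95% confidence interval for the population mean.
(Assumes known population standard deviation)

Answer: (194.0667, 197.9333)

Derivation:
Confidence level: 95%, α = 0.05
z_0.025 = 1.960
SE = σ/√n = 12/√148 = 0.9864
Margin of error = 1.960 × 0.9864 = 1.9333
CI: x̄ ± margin = 196 ± 1.9333
CI: (194.0667, 197.9333)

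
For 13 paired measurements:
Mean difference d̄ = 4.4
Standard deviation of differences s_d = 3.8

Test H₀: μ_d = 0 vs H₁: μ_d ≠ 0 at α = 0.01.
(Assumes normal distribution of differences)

Answer: t = 4.1750, reject H₀

Derivation:
df = n - 1 = 12
SE = s_d/√n = 3.8/√13 = 1.0539
t = d̄/SE = 4.4/1.0539 = 4.1750
Critical value: t_{0.005,12} = ±3.055
p-value ≈ 0.0013
Decision: reject H₀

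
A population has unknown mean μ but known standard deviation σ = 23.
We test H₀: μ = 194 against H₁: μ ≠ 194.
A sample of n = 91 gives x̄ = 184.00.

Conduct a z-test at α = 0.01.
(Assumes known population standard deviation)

Answer: z = -4.1475, reject H₀

Derivation:
Standard error: SE = σ/√n = 23/√91 = 2.4111
z-statistic: z = (x̄ - μ₀)/SE = (184.00 - 194)/2.4111 = -4.1475
Critical value: ±2.576
p-value < 0.0001
Decision: reject H₀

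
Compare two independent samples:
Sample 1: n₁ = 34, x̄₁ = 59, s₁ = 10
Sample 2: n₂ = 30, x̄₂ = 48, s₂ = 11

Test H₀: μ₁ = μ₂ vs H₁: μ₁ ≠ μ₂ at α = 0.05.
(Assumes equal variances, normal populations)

Answer: t = 4.1905, reject H₀

Derivation:
Pooled variance: s²_p = [33×10² + 29×11²]/(62) = 109.8226
s_p = 10.4796
SE = s_p×√(1/n₁ + 1/n₂) = 10.4796×√(1/34 + 1/30) = 2.6250
t = (x̄₁ - x̄₂)/SE = (59 - 48)/2.6250 = 4.1905
df = 62, t-critical = ±1.999
Decision: reject H₀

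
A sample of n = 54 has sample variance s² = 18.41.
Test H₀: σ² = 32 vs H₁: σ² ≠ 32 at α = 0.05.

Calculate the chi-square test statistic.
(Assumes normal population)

Answer: χ² = 30.4916, reject H₀

Derivation:
df = n - 1 = 53
χ² = (n-1)s²/σ₀² = 53×18.41/32 = 30.4916
Critical values: χ²_{0.975,53} = 34.776, χ²_{0.025,53} = 75.002
Rejection region: χ² < 34.776 or χ² > 75.002
Decision: reject H₀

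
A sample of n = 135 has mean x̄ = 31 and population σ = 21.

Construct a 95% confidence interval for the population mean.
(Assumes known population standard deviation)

Answer: (27.4575, 34.5425)

Derivation:
Confidence level: 95%, α = 0.05
z_0.025 = 1.960
SE = σ/√n = 21/√135 = 1.8074
Margin of error = 1.960 × 1.8074 = 3.5425
CI: x̄ ± margin = 31 ± 3.5425
CI: (27.4575, 34.5425)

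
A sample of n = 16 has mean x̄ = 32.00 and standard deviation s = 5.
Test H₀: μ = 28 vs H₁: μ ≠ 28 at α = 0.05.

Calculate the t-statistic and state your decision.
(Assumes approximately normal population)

Answer: t = 3.2000, reject H₀

Derivation:
df = n - 1 = 15
SE = s/√n = 5/√16 = 1.2500
t = (x̄ - μ₀)/SE = (32.00 - 28)/1.2500 = 3.2000
Critical value: t_{0.025,15} = ±2.131
p-value ≈ 0.0060
Decision: reject H₀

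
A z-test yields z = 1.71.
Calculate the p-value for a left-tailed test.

Answer: p-value ≈ 0.9564

Derivation:
For z = 1.71:
p = P(Z < 1.71) = Φ(1.71) = 0.9564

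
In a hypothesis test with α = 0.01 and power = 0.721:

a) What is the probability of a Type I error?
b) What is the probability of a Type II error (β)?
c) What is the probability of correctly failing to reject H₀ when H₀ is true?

a) Type I error probability = α = 0.01
b) Power = P(reject H₀ | H₁ true) = 1 - β = 0.721, so Type II error probability = β = 1 - Power = 0.279
c) P(fail to reject H₀ | H₀ true) = 1 - α = 0.99

Answer: a) 0.01, b) 0.279, c) 0.99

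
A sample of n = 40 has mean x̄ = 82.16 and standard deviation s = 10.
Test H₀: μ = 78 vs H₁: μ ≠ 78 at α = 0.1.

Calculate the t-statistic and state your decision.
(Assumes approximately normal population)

df = n - 1 = 39
SE = s/√n = 10/√40 = 1.5811
t = (x̄ - μ₀)/SE = (82.16 - 78)/1.5811 = 2.6311
Critical value: t_{0.05,39} = ±1.685
p-value ≈ 0.0121
Decision: reject H₀

Answer: t = 2.6311, reject H₀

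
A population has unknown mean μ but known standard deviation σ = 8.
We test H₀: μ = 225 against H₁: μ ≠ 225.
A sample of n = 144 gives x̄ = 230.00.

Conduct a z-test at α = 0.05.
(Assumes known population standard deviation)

Answer: z = 7.4996, reject H₀

Derivation:
Standard error: SE = σ/√n = 8/√144 = 0.6667
z-statistic: z = (x̄ - μ₀)/SE = (230.00 - 225)/0.6667 = 7.4996
Critical value: ±1.960
p-value < 0.0001
Decision: reject H₀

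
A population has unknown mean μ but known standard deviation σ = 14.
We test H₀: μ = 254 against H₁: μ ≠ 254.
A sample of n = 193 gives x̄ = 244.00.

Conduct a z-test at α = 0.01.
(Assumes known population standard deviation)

Standard error: SE = σ/√n = 14/√193 = 1.0077
z-statistic: z = (x̄ - μ₀)/SE = (244.00 - 254)/1.0077 = -9.9236
Critical value: ±2.576
p-value < 0.0001
Decision: reject H₀

Answer: z = -9.9236, reject H₀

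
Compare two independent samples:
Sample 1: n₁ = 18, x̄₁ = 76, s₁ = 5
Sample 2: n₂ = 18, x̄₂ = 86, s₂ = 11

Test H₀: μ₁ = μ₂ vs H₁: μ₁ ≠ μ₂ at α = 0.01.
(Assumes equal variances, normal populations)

Pooled variance: s²_p = [17×5² + 17×11²]/(34) = 73.0000
s_p = 8.5440
SE = s_p×√(1/n₁ + 1/n₂) = 8.5440×√(1/18 + 1/18) = 2.8480
t = (x̄₁ - x̄₂)/SE = (76 - 86)/2.8480 = -3.5112
df = 34, t-critical = ±2.728
Decision: reject H₀

Answer: t = -3.5112, reject H₀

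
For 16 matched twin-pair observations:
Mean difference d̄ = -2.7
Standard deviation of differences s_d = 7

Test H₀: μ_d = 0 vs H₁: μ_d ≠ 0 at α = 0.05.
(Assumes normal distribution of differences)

df = n - 1 = 15
SE = s_d/√n = 7/√16 = 1.7500
t = d̄/SE = -2.7/1.7500 = -1.5429
Critical value: t_{0.025,15} = ±2.131
p-value ≈ 0.1437
Decision: fail to reject H₀

Answer: t = -1.5429, fail to reject H₀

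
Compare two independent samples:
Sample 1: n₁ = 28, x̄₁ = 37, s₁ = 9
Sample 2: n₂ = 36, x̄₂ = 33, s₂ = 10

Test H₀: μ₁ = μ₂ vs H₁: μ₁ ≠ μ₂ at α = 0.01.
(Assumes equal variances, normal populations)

Pooled variance: s²_p = [27×9² + 35×10²]/(62) = 91.7258
s_p = 9.5774
SE = s_p×√(1/n₁ + 1/n₂) = 9.5774×√(1/28 + 1/36) = 2.4133
t = (x̄₁ - x̄₂)/SE = (37 - 33)/2.4133 = 1.6575
df = 62, t-critical = ±2.657
Decision: fail to reject H₀

Answer: t = 1.6575, fail to reject H₀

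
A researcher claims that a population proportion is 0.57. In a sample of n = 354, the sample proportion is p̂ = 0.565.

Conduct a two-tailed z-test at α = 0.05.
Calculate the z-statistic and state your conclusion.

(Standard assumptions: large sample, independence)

Answer: z = -0.1900, fail to reject H₀

Derivation:
H₀: p = 0.57, H₁: p ≠ 0.57
Standard error: SE = √(p₀(1-p₀)/n) = √(0.57×0.43/354) = 0.026313
z-statistic: z = (p̂ - p₀)/SE = (0.565 - 0.57)/0.026313 = -0.1900
Critical value: z_0.025 = ±1.960
p-value = 0.8493
Decision: fail to reject H₀ at α = 0.05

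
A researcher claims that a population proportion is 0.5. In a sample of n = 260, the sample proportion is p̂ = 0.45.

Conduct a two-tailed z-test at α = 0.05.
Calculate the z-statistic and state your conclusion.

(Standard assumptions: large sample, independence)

Answer: z = -1.6124, fail to reject H₀

Derivation:
H₀: p = 0.5, H₁: p ≠ 0.5
Standard error: SE = √(p₀(1-p₀)/n) = √(0.5×0.5/260) = 0.031009
z-statistic: z = (p̂ - p₀)/SE = (0.45 - 0.5)/0.031009 = -1.6124
Critical value: z_0.025 = ±1.960
p-value = 0.1069
Decision: fail to reject H₀ at α = 0.05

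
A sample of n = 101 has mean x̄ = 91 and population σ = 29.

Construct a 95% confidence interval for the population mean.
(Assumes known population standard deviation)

Answer: (85.3442, 96.6558)

Derivation:
Confidence level: 95%, α = 0.05
z_0.025 = 1.960
SE = σ/√n = 29/√101 = 2.8856
Margin of error = 1.960 × 2.8856 = 5.6558
CI: x̄ ± margin = 91 ± 5.6558
CI: (85.3442, 96.6558)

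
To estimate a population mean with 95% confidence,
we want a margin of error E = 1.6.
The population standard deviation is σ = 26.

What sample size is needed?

Answer: n = 1015

Derivation:
z_0.025 = 1.960
n = (z×σ/E)² = (1.960×26/1.6)²
n = 1014.4225
Round up: n = 1015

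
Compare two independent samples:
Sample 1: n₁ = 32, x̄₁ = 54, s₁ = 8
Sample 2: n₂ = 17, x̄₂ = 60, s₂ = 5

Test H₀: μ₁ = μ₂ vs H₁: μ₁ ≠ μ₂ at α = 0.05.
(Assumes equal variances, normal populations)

Pooled variance: s²_p = [31×8² + 16×5²]/(47) = 50.7234
s_p = 7.1220
SE = s_p×√(1/n₁ + 1/n₂) = 7.1220×√(1/32 + 1/17) = 2.1375
t = (x̄₁ - x̄₂)/SE = (54 - 60)/2.1375 = -2.8070
df = 47, t-critical = ±2.012
Decision: reject H₀

Answer: t = -2.8070, reject H₀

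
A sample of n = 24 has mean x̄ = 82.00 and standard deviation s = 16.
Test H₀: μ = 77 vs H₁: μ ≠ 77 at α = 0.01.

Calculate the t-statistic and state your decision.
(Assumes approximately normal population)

df = n - 1 = 23
SE = s/√n = 16/√24 = 3.2660
t = (x̄ - μ₀)/SE = (82.00 - 77)/3.2660 = 1.5309
Critical value: t_{0.005,23} = ±2.807
p-value ≈ 0.1394
Decision: fail to reject H₀

Answer: t = 1.5309, fail to reject H₀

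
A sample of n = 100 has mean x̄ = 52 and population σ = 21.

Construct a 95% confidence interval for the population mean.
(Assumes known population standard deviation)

Confidence level: 95%, α = 0.05
z_0.025 = 1.960
SE = σ/√n = 21/√100 = 2.1000
Margin of error = 1.960 × 2.1000 = 4.1160
CI: x̄ ± margin = 52 ± 4.1160
CI: (47.8840, 56.1160)

Answer: (47.8840, 56.1160)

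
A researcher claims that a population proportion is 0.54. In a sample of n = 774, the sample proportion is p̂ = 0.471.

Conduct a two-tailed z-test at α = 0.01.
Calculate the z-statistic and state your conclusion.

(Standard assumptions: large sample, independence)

H₀: p = 0.54, H₁: p ≠ 0.54
Standard error: SE = √(p₀(1-p₀)/n) = √(0.54×0.46/774) = 0.017915
z-statistic: z = (p̂ - p₀)/SE = (0.471 - 0.54)/0.017915 = -3.8515
Critical value: z_0.005 = ±2.576
p-value = 0.0001
Decision: reject H₀ at α = 0.01

Answer: z = -3.8515, reject H₀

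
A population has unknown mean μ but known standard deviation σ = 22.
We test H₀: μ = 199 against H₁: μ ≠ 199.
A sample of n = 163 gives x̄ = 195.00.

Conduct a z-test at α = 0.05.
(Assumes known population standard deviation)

Standard error: SE = σ/√n = 22/√163 = 1.7232
z-statistic: z = (x̄ - μ₀)/SE = (195.00 - 199)/1.7232 = -2.3213
Critical value: ±1.960
p-value = 0.0203
Decision: reject H₀

Answer: z = -2.3213, reject H₀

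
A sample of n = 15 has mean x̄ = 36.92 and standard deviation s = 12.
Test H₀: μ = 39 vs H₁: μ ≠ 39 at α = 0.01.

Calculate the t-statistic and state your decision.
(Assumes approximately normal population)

df = n - 1 = 14
SE = s/√n = 12/√15 = 3.0984
t = (x̄ - μ₀)/SE = (36.92 - 39)/3.0984 = -0.6713
Critical value: t_{0.005,14} = ±2.977
p-value ≈ 0.5130
Decision: fail to reject H₀

Answer: t = -0.6713, fail to reject H₀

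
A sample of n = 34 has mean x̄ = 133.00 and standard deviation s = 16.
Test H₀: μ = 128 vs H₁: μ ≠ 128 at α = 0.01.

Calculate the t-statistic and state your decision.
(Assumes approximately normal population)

df = n - 1 = 33
SE = s/√n = 16/√34 = 2.7440
t = (x̄ - μ₀)/SE = (133.00 - 128)/2.7440 = 1.8222
Critical value: t_{0.005,33} = ±2.733
p-value ≈ 0.0775
Decision: fail to reject H₀

Answer: t = 1.8222, fail to reject H₀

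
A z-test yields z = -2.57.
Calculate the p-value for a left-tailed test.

Answer: p-value ≈ 0.0051

Derivation:
For z = -2.57:
p = P(Z < -2.57) = Φ(-2.57) = 0.0051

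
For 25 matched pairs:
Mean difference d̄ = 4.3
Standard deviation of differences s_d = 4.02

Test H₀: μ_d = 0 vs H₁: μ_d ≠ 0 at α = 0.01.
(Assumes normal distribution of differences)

Answer: t = 5.3483, reject H₀

Derivation:
df = n - 1 = 24
SE = s_d/√n = 4.02/√25 = 0.8040
t = d̄/SE = 4.3/0.8040 = 5.3483
Critical value: t_{0.005,24} = ±2.797
p-value < 0.0001
Decision: reject H₀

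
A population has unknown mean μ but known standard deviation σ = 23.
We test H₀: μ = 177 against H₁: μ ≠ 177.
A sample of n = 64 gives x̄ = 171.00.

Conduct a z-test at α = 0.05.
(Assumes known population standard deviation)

Standard error: SE = σ/√n = 23/√64 = 2.8750
z-statistic: z = (x̄ - μ₀)/SE = (171.00 - 177)/2.8750 = -2.0870
Critical value: ±1.960
p-value = 0.0369
Decision: reject H₀

Answer: z = -2.0870, reject H₀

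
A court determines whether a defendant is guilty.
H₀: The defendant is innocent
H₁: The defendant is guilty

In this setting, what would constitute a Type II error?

Answer: Acquitting a guilty person

Derivation:
Type I error: rejecting H₀ when it is actually true (false positive).
Type II error: failing to reject H₀ when H₁ is actually true (false negative).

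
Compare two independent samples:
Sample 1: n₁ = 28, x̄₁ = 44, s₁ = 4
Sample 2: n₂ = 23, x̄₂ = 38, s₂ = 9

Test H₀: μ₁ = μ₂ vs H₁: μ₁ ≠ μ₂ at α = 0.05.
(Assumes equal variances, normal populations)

Pooled variance: s²_p = [27×4² + 22×9²]/(49) = 45.1837
s_p = 6.7219
SE = s_p×√(1/n₁ + 1/n₂) = 6.7219×√(1/28 + 1/23) = 1.8916
t = (x̄₁ - x̄₂)/SE = (44 - 38)/1.8916 = 3.1719
df = 49, t-critical = ±2.010
Decision: reject H₀

Answer: t = 3.1719, reject H₀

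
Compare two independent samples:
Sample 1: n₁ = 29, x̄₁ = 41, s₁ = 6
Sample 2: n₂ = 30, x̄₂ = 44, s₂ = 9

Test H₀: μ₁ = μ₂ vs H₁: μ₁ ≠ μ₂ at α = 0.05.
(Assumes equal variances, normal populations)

Answer: t = -1.5011, fail to reject H₀

Derivation:
Pooled variance: s²_p = [28×6² + 29×9²]/(57) = 58.8947
s_p = 7.6743
SE = s_p×√(1/n₁ + 1/n₂) = 7.6743×√(1/29 + 1/30) = 1.9985
t = (x̄₁ - x̄₂)/SE = (41 - 44)/1.9985 = -1.5011
df = 57, t-critical = ±2.002
Decision: fail to reject H₀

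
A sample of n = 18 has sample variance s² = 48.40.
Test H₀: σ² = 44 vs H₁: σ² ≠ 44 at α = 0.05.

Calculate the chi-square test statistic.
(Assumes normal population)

df = n - 1 = 17
χ² = (n-1)s²/σ₀² = 17×48.40/44 = 18.7000
Critical values: χ²_{0.975,17} = 7.564, χ²_{0.025,17} = 30.191
Rejection region: χ² < 7.564 or χ² > 30.191
Decision: fail to reject H₀

Answer: χ² = 18.7000, fail to reject H₀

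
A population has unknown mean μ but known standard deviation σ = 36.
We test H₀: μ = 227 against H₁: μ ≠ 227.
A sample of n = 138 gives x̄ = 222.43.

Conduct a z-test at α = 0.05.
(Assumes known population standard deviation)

Standard error: SE = σ/√n = 36/√138 = 3.0645
z-statistic: z = (x̄ - μ₀)/SE = (222.43 - 227)/3.0645 = -1.4913
Critical value: ±1.960
p-value = 0.1359
Decision: fail to reject H₀

Answer: z = -1.4913, fail to reject H₀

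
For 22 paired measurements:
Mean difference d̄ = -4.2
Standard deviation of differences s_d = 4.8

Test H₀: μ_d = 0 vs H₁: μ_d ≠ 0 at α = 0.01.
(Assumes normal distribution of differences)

Answer: t = -4.1040, reject H₀

Derivation:
df = n - 1 = 21
SE = s_d/√n = 4.8/√22 = 1.0234
t = d̄/SE = -4.2/1.0234 = -4.1040
Critical value: t_{0.005,21} = ±2.831
p-value ≈ 0.0005
Decision: reject H₀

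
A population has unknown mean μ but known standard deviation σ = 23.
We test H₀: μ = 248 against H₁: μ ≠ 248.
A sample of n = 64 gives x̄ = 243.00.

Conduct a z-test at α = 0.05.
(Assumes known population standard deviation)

Standard error: SE = σ/√n = 23/√64 = 2.8750
z-statistic: z = (x̄ - μ₀)/SE = (243.00 - 248)/2.8750 = -1.7391
Critical value: ±1.960
p-value = 0.0820
Decision: fail to reject H₀

Answer: z = -1.7391, fail to reject H₀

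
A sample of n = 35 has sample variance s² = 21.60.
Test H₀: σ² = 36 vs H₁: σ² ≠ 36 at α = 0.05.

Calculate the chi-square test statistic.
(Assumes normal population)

Answer: χ² = 20.4000, fail to reject H₀

Derivation:
df = n - 1 = 34
χ² = (n-1)s²/σ₀² = 34×21.60/36 = 20.4000
Critical values: χ²_{0.975,34} = 19.806, χ²_{0.025,34} = 51.966
Rejection region: χ² < 19.806 or χ² > 51.966
Decision: fail to reject H₀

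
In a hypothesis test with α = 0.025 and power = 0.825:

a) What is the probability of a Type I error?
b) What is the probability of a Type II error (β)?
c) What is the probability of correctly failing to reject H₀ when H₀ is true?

a) Type I error probability = α = 0.025
b) Power = P(reject H₀ | H₁ true) = 1 - β = 0.825, so Type II error probability = β = 1 - Power = 0.175
c) P(fail to reject H₀ | H₀ true) = 1 - α = 0.975

Answer: a) 0.025, b) 0.175, c) 0.975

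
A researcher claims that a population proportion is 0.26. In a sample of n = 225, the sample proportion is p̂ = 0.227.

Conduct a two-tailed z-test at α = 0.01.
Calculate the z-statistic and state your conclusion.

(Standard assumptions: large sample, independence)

Answer: z = -1.1285, fail to reject H₀

Derivation:
H₀: p = 0.26, H₁: p ≠ 0.26
Standard error: SE = √(p₀(1-p₀)/n) = √(0.26×0.74/225) = 0.029242
z-statistic: z = (p̂ - p₀)/SE = (0.227 - 0.26)/0.029242 = -1.1285
Critical value: z_0.005 = ±2.576
p-value = 0.2591
Decision: fail to reject H₀ at α = 0.01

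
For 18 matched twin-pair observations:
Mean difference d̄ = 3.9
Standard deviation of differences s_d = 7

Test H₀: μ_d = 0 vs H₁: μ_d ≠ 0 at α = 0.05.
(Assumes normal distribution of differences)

Answer: t = 2.3638, reject H₀

Derivation:
df = n - 1 = 17
SE = s_d/√n = 7/√18 = 1.6499
t = d̄/SE = 3.9/1.6499 = 2.3638
Critical value: t_{0.025,17} = ±2.110
p-value ≈ 0.0303
Decision: reject H₀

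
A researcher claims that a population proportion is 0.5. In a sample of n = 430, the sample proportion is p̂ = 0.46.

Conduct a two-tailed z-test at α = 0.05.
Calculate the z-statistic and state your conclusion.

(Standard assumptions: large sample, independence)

Answer: z = -1.6589, fail to reject H₀

Derivation:
H₀: p = 0.5, H₁: p ≠ 0.5
Standard error: SE = √(p₀(1-p₀)/n) = √(0.5×0.5/430) = 0.024112
z-statistic: z = (p̂ - p₀)/SE = (0.46 - 0.5)/0.024112 = -1.6589
Critical value: z_0.025 = ±1.960
p-value = 0.0971
Decision: fail to reject H₀ at α = 0.05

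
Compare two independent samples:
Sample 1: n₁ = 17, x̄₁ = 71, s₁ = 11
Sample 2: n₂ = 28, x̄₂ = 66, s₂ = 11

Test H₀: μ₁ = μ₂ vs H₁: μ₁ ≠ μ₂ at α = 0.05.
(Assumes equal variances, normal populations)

Pooled variance: s²_p = [16×11² + 27×11²]/(43) = 121.0000
s_p = 11.0000
SE = s_p×√(1/n₁ + 1/n₂) = 11.0000×√(1/17 + 1/28) = 3.3822
t = (x̄₁ - x̄₂)/SE = (71 - 66)/3.3822 = 1.4783
df = 43, t-critical = ±2.017
Decision: fail to reject H₀

Answer: t = 1.4783, fail to reject H₀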